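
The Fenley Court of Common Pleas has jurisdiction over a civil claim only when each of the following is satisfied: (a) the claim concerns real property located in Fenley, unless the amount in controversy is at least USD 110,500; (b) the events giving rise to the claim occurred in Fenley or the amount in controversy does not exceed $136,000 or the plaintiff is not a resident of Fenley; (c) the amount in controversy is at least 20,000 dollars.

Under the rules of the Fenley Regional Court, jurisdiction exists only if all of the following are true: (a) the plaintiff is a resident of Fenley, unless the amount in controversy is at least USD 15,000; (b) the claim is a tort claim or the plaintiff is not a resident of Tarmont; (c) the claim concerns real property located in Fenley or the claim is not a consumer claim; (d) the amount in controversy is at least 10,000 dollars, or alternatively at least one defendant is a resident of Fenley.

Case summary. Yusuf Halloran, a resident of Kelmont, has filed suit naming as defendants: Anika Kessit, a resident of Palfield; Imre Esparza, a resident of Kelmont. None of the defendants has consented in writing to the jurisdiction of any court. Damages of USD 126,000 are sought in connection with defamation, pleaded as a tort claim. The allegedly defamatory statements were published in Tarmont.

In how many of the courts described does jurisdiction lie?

2

The Fenley Court of Common Pleas:
  (a) The claim does not concern real property. The proviso rescues it, though: the amount in controversy is USD 126,000, which meets the 110,500 dollars floor. Condition met.
  (b) The amount in controversy is USD 126,000, within the 136,000 dollars ceiling — that alternative is enough. Satisfied.
  (c) The amount in controversy is 126,000 dollars, which meets the USD 20,000 floor. Satisfied.
  → Jurisdiction lies.
The Fenley Regional Court:
  (a) The plaintiff resides in Kelmont, not Fenley. But the amount in controversy is 126,000 dollars, which meets the 15,000 dollars floor, and the 'unless' clause therefore excuses the requirement. Met.
  (b) The claim is a tort claim, so one alternative holds. Satisfied.
  (c) The claim is a tort claim, not a consumer claim, so one alternative holds. Met.
  (d) The amount in controversy is USD 126,000, which meets the USD 10,000 floor, which satisfies one of the alternatives. Met.
  → The court has jurisdiction.
Courts with jurisdiction: the Fenley Court of Common Pleas, the Fenley Regional Court — 2 in total.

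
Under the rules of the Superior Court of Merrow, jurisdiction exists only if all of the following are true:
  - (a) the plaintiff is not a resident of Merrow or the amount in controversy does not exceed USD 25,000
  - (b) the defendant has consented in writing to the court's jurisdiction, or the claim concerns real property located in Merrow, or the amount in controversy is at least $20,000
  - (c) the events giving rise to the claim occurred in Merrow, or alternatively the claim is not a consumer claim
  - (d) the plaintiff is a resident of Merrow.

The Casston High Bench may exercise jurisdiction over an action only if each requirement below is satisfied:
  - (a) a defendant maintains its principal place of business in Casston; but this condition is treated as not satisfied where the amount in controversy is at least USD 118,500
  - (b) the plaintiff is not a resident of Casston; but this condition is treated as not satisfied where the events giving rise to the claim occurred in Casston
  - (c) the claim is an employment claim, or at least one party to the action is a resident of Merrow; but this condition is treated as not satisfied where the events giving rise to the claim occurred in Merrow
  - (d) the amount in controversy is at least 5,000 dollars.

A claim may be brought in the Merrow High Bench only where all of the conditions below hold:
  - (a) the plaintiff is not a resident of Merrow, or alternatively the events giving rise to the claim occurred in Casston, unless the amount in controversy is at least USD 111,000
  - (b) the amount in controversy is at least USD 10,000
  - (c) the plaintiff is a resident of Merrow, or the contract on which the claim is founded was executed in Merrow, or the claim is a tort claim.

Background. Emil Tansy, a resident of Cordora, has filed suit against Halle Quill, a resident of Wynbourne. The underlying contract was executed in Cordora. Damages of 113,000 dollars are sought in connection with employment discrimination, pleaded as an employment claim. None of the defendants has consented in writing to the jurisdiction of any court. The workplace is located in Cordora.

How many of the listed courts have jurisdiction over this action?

0

The Superior Court of Merrow:
  (a) The plaintiff resides in Cordora, which is not Merrow, so this disjunct is met. Condition met.
  (b) The amount in controversy is USD 113,000, which meets the 20,000 dollars floor, so one alternative holds. Satisfied.
  (c) The claim is an employment claim, not a consumer claim, which satisfies one of the alternatives. Satisfied.
  (d) The plaintiff resides in Cordora, not Merrow. Condition not met.
  → Not every requirement is met — no jurisdiction.
The Casston High Bench:
  (a) No defendant is a corporation. Condition not met.
  (b) The plaintiff resides in Cordora, which is not Casston. The exception is not triggered, since the operative events occurred in Cordora, not Casston. Met.
  (c) The claim is an employment claim, so one alternative holds. And the carve-out is inapplicable — the operative events occurred in Cordora, not Merrow. Satisfied.
  (d) The amount in controversy is 113,000 dollars, which meets the $5,000 floor. Condition met.
  → The court lacks jurisdiction.
The Merrow High Bench:
  (a) The plaintiff resides in Cordora, which is not Merrow, so this disjunct is met. Met.
  (b) The amount in controversy is USD 113,000, which meets the $10,000 floor. Condition met.
  (c) The plaintiff resides in Cordora, not Merrow; the contract was executed in Cordora, not Merrow; the claim is an employment claim, not a tort claim — no alternative holds. Condition not met.
  → Not every requirement is met — no jurisdiction.
No court satisfies all of its conditions.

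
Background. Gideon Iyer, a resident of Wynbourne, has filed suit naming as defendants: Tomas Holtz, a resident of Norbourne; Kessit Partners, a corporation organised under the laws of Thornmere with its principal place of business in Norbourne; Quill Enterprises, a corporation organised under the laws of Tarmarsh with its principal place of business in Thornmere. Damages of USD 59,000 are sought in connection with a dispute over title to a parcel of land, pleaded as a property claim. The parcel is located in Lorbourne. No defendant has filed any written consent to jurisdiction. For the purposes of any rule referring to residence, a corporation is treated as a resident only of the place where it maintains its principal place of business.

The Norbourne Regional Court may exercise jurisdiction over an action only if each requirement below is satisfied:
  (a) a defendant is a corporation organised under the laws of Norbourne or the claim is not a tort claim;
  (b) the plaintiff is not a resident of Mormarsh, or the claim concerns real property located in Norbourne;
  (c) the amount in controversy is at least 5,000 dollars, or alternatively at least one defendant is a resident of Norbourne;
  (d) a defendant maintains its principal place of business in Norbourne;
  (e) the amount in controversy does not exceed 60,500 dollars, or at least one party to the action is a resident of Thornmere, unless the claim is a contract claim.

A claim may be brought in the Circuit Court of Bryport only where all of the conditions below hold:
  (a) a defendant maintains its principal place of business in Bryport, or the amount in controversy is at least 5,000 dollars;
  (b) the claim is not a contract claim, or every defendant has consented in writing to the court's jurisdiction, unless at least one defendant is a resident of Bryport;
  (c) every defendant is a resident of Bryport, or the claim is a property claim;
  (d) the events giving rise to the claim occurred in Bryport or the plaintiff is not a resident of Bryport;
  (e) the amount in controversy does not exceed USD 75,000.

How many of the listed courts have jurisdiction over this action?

2

The Norbourne Regional Court:
  (a) The claim is a property claim, not a tort claim — that alternative is enough. Condition met.
  (b) The plaintiff resides in Wynbourne, which is not Mormarsh, so this disjunct is met. Met.
  (c) The amount in controversy is 59,000 dollars, which meets the 5,000 dollars floor — that alternative is enough. Satisfied.
  (d) Kessit Partners has its principal place of business in Norbourne. Satisfied.
  (e) The amount in controversy is USD 59,000, within the USD 60,500 ceiling, so this disjunct is met. Met.
  → Jurisdiction lies.
The Circuit Court of Bryport:
  (a) The amount in controversy is 59,000 dollars, which meets the USD 5,000 floor — that alternative is enough. Satisfied.
  (b) The claim is a property claim, not a contract claim, so one alternative holds. Satisfied.
  (c) The claim is a property claim, so this disjunct is met. Condition met.
  (d) The plaintiff resides in Wynbourne, which is not Bryport, so this disjunct is met. Met.
  (e) The amount in controversy is $59,000, within the 75,000 dollars ceiling. Met.
  → Every requirement is satisfied — jurisdiction.
Courts with jurisdiction: the Norbourne Regional Court, the Circuit Court of Bryport — 2 in total.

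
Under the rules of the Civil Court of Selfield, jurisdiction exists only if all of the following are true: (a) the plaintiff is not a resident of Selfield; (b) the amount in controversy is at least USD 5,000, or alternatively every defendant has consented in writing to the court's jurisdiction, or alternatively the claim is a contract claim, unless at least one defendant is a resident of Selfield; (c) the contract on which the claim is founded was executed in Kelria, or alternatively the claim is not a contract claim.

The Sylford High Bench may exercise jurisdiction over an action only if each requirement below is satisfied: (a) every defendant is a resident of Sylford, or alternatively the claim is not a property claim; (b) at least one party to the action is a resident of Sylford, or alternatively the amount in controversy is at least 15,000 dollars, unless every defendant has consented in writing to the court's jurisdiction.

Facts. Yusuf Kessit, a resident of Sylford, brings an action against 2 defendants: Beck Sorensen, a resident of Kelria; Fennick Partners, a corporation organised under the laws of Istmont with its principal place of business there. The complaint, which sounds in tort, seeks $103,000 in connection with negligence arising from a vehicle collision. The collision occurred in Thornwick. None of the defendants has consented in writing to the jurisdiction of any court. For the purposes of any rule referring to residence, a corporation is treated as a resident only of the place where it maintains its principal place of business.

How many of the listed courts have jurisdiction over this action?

2

The Civil Court of Selfield:
  (a) The plaintiff resides in Sylford, which is not Selfield. Met.
  (b) The amount in controversy is USD 103,000, which meets the $5,000 floor, so one alternative holds. Condition met.
  (c) The claim is a tort claim, not a contract claim, so one alternative holds. Satisfied.
  → Jurisdiction lies.
The Sylford High Bench:
  (a) The claim is a tort claim, not a property claim — that alternative is enough. Condition met.
  (b) Yusuf Kessit resides in Sylford — that alternative is enough. Condition met.
  → Jurisdiction lies.
Courts with jurisdiction: the Civil Court of Selfield, the Sylford High Bench — 2 in total.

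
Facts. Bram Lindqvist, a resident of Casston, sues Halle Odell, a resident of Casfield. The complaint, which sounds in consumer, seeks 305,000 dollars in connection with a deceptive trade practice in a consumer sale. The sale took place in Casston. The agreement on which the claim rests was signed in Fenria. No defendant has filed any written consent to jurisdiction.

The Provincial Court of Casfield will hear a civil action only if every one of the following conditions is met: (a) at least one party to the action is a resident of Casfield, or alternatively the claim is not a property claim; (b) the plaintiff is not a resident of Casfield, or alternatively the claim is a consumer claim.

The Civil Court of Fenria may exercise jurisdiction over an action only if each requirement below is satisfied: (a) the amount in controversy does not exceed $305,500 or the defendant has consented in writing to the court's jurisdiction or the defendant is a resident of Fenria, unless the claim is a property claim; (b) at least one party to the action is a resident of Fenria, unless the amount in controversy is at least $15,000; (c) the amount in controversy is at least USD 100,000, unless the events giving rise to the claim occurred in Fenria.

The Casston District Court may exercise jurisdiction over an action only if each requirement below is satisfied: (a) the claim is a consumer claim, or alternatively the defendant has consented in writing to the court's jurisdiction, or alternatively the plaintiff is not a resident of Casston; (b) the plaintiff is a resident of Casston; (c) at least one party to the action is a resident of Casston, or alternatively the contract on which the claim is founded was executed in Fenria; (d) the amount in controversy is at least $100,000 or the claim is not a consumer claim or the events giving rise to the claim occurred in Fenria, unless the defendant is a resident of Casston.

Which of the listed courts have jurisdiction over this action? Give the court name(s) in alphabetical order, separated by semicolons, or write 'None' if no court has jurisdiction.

the Casston District Court; the Civil Court of Fenria; the Provincial Court of Casfield

The Provincial Court of Casfield:
  (a) Halle Odell resides in Casfield, so one alternative holds. Condition met.
  (b) The plaintiff resides in Casston, which is not Casfield — that alternative is enough. Met.
  → Every requirement is satisfied — jurisdiction.
The Civil Court of Fenria:
  (a) The amount in controversy is $305,000, within the $305,500 ceiling — that alternative is enough. Condition met.
  (b) No party resides in Fenria. However, the amount in controversy is $305,000, which meets the 15,000 dollars floor, so the 'unless' proviso supplies this condition. Met.
  (c) The amount in controversy is USD 305,000, which meets the $100,000 floor. Satisfied.
  → The court has jurisdiction.
The Casston District Court:
  (a) The claim is a consumer claim — that alternative is enough. Satisfied.
  (b) The plaintiff resides in Casston. Condition met.
  (c) Bram Lindqvist resides in Casston, so this disjunct is met. Met.
  (d) The amount in controversy is 305,000 dollars, which meets the 100,000 dollars floor, so this disjunct is met. Satisfied.
  → Every requirement is satisfied — jurisdiction.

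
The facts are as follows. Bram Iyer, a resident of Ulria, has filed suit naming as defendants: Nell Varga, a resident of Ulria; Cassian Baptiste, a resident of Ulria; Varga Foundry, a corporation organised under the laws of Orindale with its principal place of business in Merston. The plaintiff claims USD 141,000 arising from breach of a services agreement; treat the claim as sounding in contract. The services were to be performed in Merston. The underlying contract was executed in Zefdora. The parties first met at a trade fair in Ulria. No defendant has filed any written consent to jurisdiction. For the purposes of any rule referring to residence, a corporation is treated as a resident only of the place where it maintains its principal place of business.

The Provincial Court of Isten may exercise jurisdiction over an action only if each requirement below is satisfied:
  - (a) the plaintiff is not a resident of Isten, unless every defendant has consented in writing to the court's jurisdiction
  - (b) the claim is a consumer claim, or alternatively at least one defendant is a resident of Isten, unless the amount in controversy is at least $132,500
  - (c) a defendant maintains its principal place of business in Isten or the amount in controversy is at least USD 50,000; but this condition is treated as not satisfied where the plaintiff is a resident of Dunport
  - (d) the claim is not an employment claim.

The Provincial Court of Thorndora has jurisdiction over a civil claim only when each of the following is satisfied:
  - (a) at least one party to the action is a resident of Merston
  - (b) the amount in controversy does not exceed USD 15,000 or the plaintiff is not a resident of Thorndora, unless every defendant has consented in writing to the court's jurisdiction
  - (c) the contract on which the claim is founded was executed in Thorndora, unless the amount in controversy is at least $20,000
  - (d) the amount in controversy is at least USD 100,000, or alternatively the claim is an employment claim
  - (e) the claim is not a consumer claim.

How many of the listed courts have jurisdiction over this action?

The Provincial Court of Isten:
  (a) The plaintiff resides in Ulria, which is not Isten. Condition met.
  (b) The claim is a contract claim, not a consumer claim; no defendant resides in Isten (they reside in Ulria, Ulria, Merston) — no alternative holds. However, the amount in controversy is 141,000 dollars, which meets the 132,500 dollars floor, so the 'unless' proviso supplies this condition. Condition met.
  (c) The amount in controversy is 141,000 dollars, which meets the $50,000 floor, so one alternative holds. The exception is not triggered, since the plaintiff resides in Ulria, not Dunport. Satisfied.
  (d) The claim is a contract claim, not an employment claim. Condition met.
  → The court has jurisdiction.
The Provincial Court of Thorndora:
  (a) Varga Foundry resides in Merston. Satisfied.
  (b) The plaintiff resides in Ulria, which is not Thorndora, so this disjunct is met. Condition met.
  (c) The contract was executed in Zefdora, not Thorndora. The proviso rescues it, though: the amount in controversy is 141,000 dollars, which meets the 20,000 dollars floor. Satisfied.
  (d) The amount in controversy is USD 141,000, which meets the 100,000 dollars floor, so one alternative holds. Met.
  (e) The claim is a contract claim, not a consumer claim. Condition met.
  → The court has jurisdiction.
Courts with jurisdiction: the Provincial Court of Isten, the Provincial Court of Thorndora — 2 in total.

2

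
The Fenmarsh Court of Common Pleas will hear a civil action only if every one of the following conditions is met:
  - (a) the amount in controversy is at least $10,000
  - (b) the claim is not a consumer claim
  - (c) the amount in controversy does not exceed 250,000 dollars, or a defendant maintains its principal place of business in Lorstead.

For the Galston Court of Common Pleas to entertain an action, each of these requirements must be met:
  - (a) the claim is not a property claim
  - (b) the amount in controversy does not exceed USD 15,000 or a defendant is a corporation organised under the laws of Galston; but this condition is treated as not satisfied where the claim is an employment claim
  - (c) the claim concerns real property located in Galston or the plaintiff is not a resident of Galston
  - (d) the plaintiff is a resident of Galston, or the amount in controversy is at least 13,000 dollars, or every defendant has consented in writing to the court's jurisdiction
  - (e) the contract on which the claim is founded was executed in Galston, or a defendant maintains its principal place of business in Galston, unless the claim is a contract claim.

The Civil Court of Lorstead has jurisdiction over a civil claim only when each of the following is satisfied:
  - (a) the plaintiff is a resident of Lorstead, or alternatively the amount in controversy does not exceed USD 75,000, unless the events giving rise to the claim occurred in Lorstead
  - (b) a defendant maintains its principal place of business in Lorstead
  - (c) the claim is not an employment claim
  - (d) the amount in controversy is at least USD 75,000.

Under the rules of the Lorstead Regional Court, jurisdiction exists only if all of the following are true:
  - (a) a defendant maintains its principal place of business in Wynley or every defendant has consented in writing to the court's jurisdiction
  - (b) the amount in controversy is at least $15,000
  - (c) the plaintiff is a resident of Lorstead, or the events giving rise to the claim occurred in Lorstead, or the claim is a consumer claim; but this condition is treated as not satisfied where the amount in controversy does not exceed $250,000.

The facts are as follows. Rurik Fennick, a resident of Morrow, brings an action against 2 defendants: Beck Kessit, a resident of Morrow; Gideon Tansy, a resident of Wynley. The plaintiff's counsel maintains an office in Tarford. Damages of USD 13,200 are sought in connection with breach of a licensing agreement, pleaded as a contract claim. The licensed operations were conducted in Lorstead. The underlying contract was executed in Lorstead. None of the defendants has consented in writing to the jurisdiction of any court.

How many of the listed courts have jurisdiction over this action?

2

The Fenmarsh Court of Common Pleas:
  (a) The amount in controversy is 13,200 dollars, which meets the $10,000 floor. Condition met.
  (b) The claim is a contract claim, not a consumer claim. Met.
  (c) The amount in controversy is 13,200 dollars, within the 250,000 dollars ceiling, so this disjunct is met. Condition met.
  → The court has jurisdiction.
The Galston Court of Common Pleas:
  (a) The claim is a contract claim, not a property claim. Met.
  (b) The amount in controversy is USD 13,200, within the $15,000 ceiling — that alternative is enough. The exception is not triggered, since the claim is a contract claim, not an employment claim. Satisfied.
  (c) The plaintiff resides in Morrow, which is not Galston — that alternative is enough. Met.
  (d) The amount in controversy is USD 13,200, which meets the $13,000 floor, which satisfies one of the alternatives. Condition met.
  (e) The contract was executed in Lorstead, not Galston; no defendant is a corporation — none of the alternatives is met. But the claim is a contract claim, and the 'unless' clause therefore excuses the requirement. Condition met.
  → Jurisdiction lies.
The Civil Court of Lorstead:
  (a) The amount in controversy is 13,200 dollars, within the $75,000 ceiling — that alternative is enough. Satisfied.
  (b) No defendant is a corporation. Condition not met.
  (c) The claim is a contract claim, not an employment claim. Satisfied.
  (d) The amount in controversy is $13,200, below the USD 75,000 floor. Not satisfied.
  → The court lacks jurisdiction.
The Lorstead Regional Court:
  (a) No defendant is a corporation; no such written consent has been filed — no alternative holds. Fails.
  (b) The amount in controversy is USD 13,200, below the 15,000 dollars floor. Fails.
  (c) The operative events occurred in Lorstead — that alternative is enough. However, the amount in controversy is 13,200 dollars, within the $250,000 ceiling, which falls within the stated exception and so defeats the condition. Not satisfied.
  → At least one condition fails; no jurisdiction.
Courts with jurisdiction: the Fenmarsh Court of Common Pleas, the Galston Court of Common Pleas — 2 in total.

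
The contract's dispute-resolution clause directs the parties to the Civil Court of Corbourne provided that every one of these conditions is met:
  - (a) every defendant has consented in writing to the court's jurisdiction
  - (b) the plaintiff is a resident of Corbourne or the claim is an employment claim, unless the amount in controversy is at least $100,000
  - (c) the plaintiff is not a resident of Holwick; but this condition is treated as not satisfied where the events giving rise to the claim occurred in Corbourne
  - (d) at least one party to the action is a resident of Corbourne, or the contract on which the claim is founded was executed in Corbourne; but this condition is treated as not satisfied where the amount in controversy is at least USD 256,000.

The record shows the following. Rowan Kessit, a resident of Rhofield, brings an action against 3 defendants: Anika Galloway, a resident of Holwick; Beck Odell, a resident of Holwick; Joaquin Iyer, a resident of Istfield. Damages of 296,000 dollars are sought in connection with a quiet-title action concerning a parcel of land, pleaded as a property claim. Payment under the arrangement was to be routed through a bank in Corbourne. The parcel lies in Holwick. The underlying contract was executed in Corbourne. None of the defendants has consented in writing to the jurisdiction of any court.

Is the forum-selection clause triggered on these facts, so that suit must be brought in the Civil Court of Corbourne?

The Civil Court of Corbourne:
  (a) No such written consent has been filed. Not satisfied.
  (b) The plaintiff resides in Rhofield, not Corbourne; the claim is a property claim, not an employment claim — every alternative fails. However, the amount in controversy is USD 296,000, which meets the $100,000 floor, so the 'unless' proviso supplies this condition. Met.
  (c) The plaintiff resides in Rhofield, which is not Holwick. The carve-out does not apply: the operative events occurred in Holwick, not Corbourne. Met.
  (d) The contract was executed in Corbourne — that alternative is enough. But the carve-out bites: the amount in controversy is 296,000 dollars, which meets the USD 256,000 floor. Fails.
  → Forum clause is not triggered.

No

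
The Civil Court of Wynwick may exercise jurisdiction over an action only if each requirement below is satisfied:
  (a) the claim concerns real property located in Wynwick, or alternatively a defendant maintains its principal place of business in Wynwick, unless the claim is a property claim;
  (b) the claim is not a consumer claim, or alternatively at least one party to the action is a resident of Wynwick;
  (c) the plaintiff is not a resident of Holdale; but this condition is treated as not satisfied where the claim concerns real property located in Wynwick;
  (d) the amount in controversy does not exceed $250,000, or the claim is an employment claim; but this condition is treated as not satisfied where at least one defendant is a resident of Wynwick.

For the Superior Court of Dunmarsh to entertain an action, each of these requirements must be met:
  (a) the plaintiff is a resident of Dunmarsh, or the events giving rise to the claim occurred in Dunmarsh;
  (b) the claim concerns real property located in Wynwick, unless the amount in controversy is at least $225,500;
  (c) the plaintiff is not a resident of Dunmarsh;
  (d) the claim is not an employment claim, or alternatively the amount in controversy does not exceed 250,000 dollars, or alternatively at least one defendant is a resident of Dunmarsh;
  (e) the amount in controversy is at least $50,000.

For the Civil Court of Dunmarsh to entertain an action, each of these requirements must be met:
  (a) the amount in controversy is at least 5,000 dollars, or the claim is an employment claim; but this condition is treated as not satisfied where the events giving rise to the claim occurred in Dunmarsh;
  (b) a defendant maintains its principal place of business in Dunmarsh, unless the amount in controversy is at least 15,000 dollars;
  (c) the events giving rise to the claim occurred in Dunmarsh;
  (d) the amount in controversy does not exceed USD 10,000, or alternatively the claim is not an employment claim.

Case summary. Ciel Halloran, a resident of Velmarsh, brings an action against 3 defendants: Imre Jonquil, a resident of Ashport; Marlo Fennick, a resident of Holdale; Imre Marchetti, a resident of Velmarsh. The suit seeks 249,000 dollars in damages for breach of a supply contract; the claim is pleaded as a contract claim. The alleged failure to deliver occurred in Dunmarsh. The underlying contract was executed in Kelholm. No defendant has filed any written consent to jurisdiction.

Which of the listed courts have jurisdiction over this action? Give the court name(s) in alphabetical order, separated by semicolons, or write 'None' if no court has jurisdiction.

The Civil Court of Wynwick:
  (a) The claim does not concern real property; no defendant is a corporation — every alternative fails. Nor does the 'unless' clause help: the claim is a contract claim, not a property claim. Fails.
  (b) The claim is a contract claim, not a consumer claim, so this disjunct is met. Met.
  (c) The plaintiff resides in Velmarsh, which is not Holdale. And the carve-out is inapplicable — the claim does not concern real property. Satisfied.
  (d) The amount in controversy is $249,000, within the 250,000 dollars ceiling, which satisfies one of the alternatives. The exception is not triggered, since no defendant resides in Wynwick (they reside in Ashport, Holdale, Velmarsh). Met.
  → Not every requirement is met — no jurisdiction.
The Superior Court of Dunmarsh:
  (a) The operative events occurred in Dunmarsh, which satisfies one of the alternatives. Met.
  (b) The claim does not concern real property. But the amount in controversy is $249,000, which meets the 225,500 dollars floor, and the 'unless' clause therefore excuses the requirement. Condition met.
  (c) The plaintiff resides in Velmarsh, which is not Dunmarsh. Condition met.
  (d) The claim is a contract claim, not an employment claim, so one alternative holds. Condition met.
  (e) The amount in controversy is 249,000 dollars, which meets the $50,000 floor. Condition met.
  → The court has jurisdiction.
The Civil Court of Dunmarsh:
  (a) The amount in controversy is USD 249,000, which meets the 5,000 dollars floor, so this disjunct is met. However, the operative events occurred in Dunmarsh, which falls within the stated exception and so defeats the condition. Not satisfied.
  (b) No defendant is a corporation. But the amount in controversy is USD 249,000, which meets the $15,000 floor, and the 'unless' clause therefore excuses the requirement. Met.
  (c) The operative events occurred in Dunmarsh. Condition met.
  (d) The claim is a contract claim, not an employment claim — that alternative is enough. Condition met.
  → No jurisdiction.

the Superior Court of Dunmarsh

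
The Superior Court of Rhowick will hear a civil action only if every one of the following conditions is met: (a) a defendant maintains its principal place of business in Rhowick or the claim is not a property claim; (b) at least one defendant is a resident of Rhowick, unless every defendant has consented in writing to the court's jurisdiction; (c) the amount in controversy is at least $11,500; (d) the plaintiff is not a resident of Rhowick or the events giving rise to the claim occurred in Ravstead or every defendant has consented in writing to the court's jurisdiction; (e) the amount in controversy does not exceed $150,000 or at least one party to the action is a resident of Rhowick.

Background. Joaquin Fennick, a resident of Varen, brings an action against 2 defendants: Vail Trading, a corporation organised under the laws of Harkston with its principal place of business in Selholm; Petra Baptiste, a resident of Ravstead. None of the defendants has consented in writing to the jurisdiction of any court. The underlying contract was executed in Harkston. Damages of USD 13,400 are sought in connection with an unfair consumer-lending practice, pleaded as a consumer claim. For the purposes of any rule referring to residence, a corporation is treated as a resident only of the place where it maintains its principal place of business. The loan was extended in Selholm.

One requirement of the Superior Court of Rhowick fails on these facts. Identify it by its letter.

(b)

The Superior Court of Rhowick:
  (a) The claim is a consumer claim, not a property claim, so this disjunct is met. Satisfied.
  (b) No defendant resides in Rhowick (they reside in Selholm, Ravstead). Nor does the 'unless' clause help: no such written consent has been filed. Fails.
  (c) The amount in controversy is USD 13,400, which meets the 11,500 dollars floor. Condition met.
  (d) The plaintiff resides in Varen, which is not Rhowick, so one alternative holds. Condition met.
  (e) The amount in controversy is $13,400, within the 150,000 dollars ceiling, which satisfies one of the alternatives. Met.
Only condition (b) fails.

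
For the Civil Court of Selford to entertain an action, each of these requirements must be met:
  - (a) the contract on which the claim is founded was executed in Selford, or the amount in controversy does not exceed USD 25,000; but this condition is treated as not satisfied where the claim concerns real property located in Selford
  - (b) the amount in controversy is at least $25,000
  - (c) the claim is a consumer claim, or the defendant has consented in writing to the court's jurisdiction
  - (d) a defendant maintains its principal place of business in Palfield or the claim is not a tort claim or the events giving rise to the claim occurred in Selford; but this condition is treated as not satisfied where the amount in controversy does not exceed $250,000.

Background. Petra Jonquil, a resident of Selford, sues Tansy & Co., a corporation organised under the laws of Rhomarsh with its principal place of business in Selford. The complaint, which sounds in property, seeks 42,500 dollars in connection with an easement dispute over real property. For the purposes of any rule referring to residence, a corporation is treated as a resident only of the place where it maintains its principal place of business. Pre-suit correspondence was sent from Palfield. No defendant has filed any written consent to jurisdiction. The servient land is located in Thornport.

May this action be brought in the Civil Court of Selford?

No

The Civil Court of Selford:
  (a) No contract (and hence no place of execution) is alleged; the amount in controversy is $42,500, above the $25,000 ceiling — none of the alternatives is met. Fails.
  (b) The amount in controversy is 42,500 dollars, which meets the USD 25,000 floor. Condition met.
  (c) The claim is a property claim, not a consumer claim; no such written consent has been filed — no alternative holds. Fails.
  (d) The claim is a property claim, not a tort claim, so this disjunct is met. But the amount in controversy is 42,500 dollars, within the $250,000 ceiling, triggering the carve-out and defeating this condition. Fails.
  → At least one condition fails; no jurisdiction.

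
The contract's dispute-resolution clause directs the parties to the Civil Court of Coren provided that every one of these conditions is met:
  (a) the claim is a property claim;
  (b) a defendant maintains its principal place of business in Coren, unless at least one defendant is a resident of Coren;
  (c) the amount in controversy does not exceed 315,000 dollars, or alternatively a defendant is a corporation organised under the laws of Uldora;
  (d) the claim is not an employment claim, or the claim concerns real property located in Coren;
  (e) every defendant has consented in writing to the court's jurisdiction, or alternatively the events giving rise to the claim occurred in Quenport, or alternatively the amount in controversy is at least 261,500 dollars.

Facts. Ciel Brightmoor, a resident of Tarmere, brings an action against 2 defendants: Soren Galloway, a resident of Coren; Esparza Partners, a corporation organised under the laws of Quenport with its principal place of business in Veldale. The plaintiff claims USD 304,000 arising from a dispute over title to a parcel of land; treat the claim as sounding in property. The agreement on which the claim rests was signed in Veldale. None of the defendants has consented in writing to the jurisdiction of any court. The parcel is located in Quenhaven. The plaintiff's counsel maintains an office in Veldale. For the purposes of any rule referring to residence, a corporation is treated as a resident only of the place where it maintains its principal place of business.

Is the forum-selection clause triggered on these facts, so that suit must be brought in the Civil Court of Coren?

Yes

The Civil Court of Coren:
  (a) The claim is a property claim. Met.
  (b) The corporate defendant(s) have their principal place of business in Veldale, not Coren. But Soren Galloway resides in Coren, and the 'unless' clause therefore excuses the requirement. Condition met.
  (c) The amount in controversy is 304,000 dollars, within the USD 315,000 ceiling, so one alternative holds. Met.
  (d) The claim is a property claim, not an employment claim, so one alternative holds. Satisfied.
  (e) The amount in controversy is $304,000, which meets the 261,500 dollars floor, so one alternative holds. Satisfied.
  → The clause applies.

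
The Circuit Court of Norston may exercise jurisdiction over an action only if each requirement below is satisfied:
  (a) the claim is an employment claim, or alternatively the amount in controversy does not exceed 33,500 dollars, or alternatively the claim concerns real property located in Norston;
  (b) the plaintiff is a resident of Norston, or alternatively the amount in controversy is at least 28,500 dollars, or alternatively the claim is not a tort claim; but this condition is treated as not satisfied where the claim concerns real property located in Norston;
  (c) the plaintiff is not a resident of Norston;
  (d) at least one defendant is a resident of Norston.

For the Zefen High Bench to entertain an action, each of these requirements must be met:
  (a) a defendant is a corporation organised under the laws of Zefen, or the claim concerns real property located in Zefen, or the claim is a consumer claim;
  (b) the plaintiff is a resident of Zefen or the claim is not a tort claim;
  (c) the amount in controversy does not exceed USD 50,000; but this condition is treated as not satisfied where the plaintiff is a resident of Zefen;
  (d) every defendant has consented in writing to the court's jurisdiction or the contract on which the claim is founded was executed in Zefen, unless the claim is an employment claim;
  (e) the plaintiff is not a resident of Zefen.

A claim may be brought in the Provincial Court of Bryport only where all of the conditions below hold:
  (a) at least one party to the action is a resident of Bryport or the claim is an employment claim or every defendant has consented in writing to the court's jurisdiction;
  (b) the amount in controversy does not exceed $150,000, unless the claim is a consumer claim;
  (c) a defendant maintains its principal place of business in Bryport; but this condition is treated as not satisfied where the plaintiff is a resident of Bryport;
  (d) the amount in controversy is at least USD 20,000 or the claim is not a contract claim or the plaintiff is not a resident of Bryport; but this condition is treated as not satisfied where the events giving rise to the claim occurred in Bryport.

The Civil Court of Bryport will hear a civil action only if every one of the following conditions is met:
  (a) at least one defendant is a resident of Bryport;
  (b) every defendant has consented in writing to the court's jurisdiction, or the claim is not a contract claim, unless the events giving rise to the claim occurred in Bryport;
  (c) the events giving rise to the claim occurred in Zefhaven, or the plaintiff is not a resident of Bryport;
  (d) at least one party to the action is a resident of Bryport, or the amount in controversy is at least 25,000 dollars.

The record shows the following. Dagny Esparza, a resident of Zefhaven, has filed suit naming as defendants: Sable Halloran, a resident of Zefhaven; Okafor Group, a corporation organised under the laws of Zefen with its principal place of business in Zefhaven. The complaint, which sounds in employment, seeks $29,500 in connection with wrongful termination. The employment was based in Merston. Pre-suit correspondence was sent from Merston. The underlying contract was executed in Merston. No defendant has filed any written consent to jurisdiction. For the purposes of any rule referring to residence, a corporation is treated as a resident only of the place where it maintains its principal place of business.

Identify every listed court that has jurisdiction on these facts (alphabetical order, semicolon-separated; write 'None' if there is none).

The Circuit Court of Norston:
  (a) The claim is an employment claim — that alternative is enough. Met.
  (b) The amount in controversy is 29,500 dollars, which meets the 28,500 dollars floor — that alternative is enough. The carve-out does not apply: the claim does not concern real property. Met.
  (c) The plaintiff resides in Zefhaven, which is not Norston. Condition met.
  (d) No defendant resides in Norston (they reside in Zefhaven, Zefhaven). Condition not met.
  → No jurisdiction.
The Zefen High Bench:
  (a) Okafor Group is organised under the laws of Zefen, so this disjunct is met. Condition met.
  (b) The claim is an employment claim, not a tort claim, which satisfies one of the alternatives. Satisfied.
  (c) The amount in controversy is $29,500, within the USD 50,000 ceiling. The carve-out does not apply: the plaintiff resides in Zefhaven, not Zefen. Met.
  (d) No such written consent has been filed; the contract was executed in Merston, not Zefen — none of the alternatives is met. However, the claim is an employment claim, so the 'unless' proviso supplies this condition. Met.
  (e) The plaintiff resides in Zefhaven, which is not Zefen. Met.
  → Every requirement is satisfied — jurisdiction.
The Provincial Court of Bryport:
  (a) The claim is an employment claim, so one alternative holds. Satisfied.
  (b) The amount in controversy is 29,500 dollars, within the USD 150,000 ceiling. Met.
  (c) The corporate defendant(s) have their principal place of business in Zefhaven, not Bryport. Condition not met.
  (d) The amount in controversy is USD 29,500, which meets the $20,000 floor, so one alternative holds. The carve-out does not apply: the operative events occurred in Merston, not Bryport. Condition met.
  → At least one condition fails; no jurisdiction.
The Civil Court of Bryport:
  (a) No defendant resides in Bryport (they reside in Zefhaven, Zefhaven). Fails.
  (b) The claim is an employment claim, not a contract claim, which satisfies one of the alternatives. Condition met.
  (c) The plaintiff resides in Zefhaven, which is not Bryport — that alternative is enough. Condition met.
  (d) The amount in controversy is 29,500 dollars, which meets the $25,000 floor — that alternative is enough. Satisfied.
  → At least one condition fails; no jurisdiction.

the Zefen High Bench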